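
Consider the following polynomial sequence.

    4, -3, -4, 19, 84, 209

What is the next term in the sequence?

412

First differences: -7  -1  23  65  125
Second differences: 6  24  42  60
Third differences: 18  18  18
Third differences constant at 18.
60 + 18 = 78;  125 + 78 = 203;  209 + 203 = 412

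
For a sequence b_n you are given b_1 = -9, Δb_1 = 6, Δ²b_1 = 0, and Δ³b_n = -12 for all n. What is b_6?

-99

Build the table forward from the leading diagonal:
Δ³: -12, -12, -12, -12, -12, -12
Δ²: 0, -12, -24, -36, -48, -60
Δ: 6, 6, -6, -30, -66, -114
b: -9, -3, 3, -3, -33, -99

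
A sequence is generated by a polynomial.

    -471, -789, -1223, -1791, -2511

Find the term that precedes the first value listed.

-318  -434  -568  -720
-116  -134  -152
-18  -18
The third differences are constant at -18.
Work back: -116 + 18 = -98;  -318 + 98 = -220;  -471 + 220 = -251

-251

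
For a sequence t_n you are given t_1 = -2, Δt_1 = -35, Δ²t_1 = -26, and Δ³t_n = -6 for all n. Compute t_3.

-98

Build the table forward from the leading diagonal:
Third differences: -6  -6  -6
Second differences: -26  -32  -38
First differences: -35  -61  -93
t: -2  -37  -98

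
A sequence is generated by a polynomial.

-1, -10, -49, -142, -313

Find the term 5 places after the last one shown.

-3178

First differences: -9, -39, -93, -171
Second differences: -30, -54, -78
Third differences: -24, -24
Third differences constant at -24.
-78 − 24 = -102;  -171 − 102 = -273;  -313 − 273 = -586
-102 − 24 = -126;  -273 − 126 = -399;  -586 − 399 = -985
-126 − 24 = -150;  -399 − 150 = -549;  -985 − 549 = -1534
-150 − 24 = -174;  -549 − 174 = -723;  -1534 − 723 = -2257
-174 − 24 = -198;  -723 − 198 = -921;  -2257 − 921 = -3178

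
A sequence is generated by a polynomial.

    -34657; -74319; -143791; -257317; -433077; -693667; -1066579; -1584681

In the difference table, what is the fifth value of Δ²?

D1: -39662, -69472, -113526, -175760, -260590, -372912, -518102
D2: -29810, -44054, -62234, -84830, -112322, -145190
D3: -14244, -18180, -22596, -27492, -32868
D4: -3936, -4416, -4896, -5376
D5: -480, -480, -480

-112322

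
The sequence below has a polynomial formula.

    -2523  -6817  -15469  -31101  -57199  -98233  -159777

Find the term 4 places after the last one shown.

-767893

Δ: -4294, -8652, -15632, -26098, -41034, -61544
Δ²: -4358, -6980, -10466, -14936, -20510
Δ³: -2622, -3486, -4470, -5574
Δ⁴: -864, -984, -1104
Δ⁵: -120, -120
The fifth differences are constant (-120).
-1104 − 120 = -1224;  -5574 − 1224 = -6798;  -20510 − 6798 = -27308;  -61544 − 27308 = -88852;  -159777 − 88852 = -248629
-1224 − 120 = -1344;  -6798 − 1344 = -8142;  -27308 − 8142 = -35450;  -88852 − 35450 = -124302;  -248629 − 124302 = -372931
-1344 − 120 = -1464;  -8142 − 1464 = -9606;  -35450 − 9606 = -45056;  -124302 − 45056 = -169358;  -372931 − 169358 = -542289
-1464 − 120 = -1584;  -9606 − 1584 = -11190;  -45056 − 11190 = -56246;  -169358 − 56246 = -225604;  -542289 − 225604 = -767893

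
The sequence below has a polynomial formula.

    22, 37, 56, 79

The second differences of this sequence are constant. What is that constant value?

First differences: 15, 19, 23
Second differences: 4, 4

4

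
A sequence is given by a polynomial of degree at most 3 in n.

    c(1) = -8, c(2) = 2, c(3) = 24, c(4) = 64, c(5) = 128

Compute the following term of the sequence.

10, 22, 40, 64
12, 18, 24
6, 6
The third differences are constant (6).
24 + 6 = 30;  64 + 30 = 94;  128 + 94 = 222

222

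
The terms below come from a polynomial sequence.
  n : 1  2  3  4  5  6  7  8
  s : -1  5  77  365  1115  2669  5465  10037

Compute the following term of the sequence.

D1: 6 , 72 , 288 , 750 , 1554 , 2796 , 4572
D2: 66 , 216 , 462 , 804 , 1242 , 1776
D3: 150 , 246 , 342 , 438 , 534
D4: 96 , 96 , 96 , 96
The fourth differences are constant (96).
534 + 96 = 630;  1776 + 630 = 2406;  4572 + 2406 = 6978;  10037 + 6978 = 17015

17015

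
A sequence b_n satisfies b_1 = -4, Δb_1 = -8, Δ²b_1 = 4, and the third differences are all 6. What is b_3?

Build the table forward from the leading diagonal:
D3: 6, 6, 6
D2: 4, 10, 16
D1: -8, -4, 6
b: -4, -12, -16

-16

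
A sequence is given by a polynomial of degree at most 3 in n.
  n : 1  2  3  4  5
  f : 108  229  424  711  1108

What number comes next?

D1: 121, 195, 287, 397
D2: 74, 92, 110
D3: 18, 18
The third differences are constant (18).
110 + 18 = 128;  397 + 128 = 525;  1108 + 525 = 1633

1633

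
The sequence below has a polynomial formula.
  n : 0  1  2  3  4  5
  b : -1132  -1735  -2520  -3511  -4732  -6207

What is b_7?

Δ: -603 , -785 , -991 , -1221 , -1475
Δ²: -182 , -206 , -230 , -254
Δ³: -24 , -24 , -24
The third differences are constant (-24).
-254 − 24 = -278;  -1475 − 278 = -1753;  -6207 − 1753 = -7960
-278 − 24 = -302;  -1753 − 302 = -2055;  -7960 − 2055 = -10015

-10015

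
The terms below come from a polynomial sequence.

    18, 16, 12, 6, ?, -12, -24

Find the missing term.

-2

Using the first 4 terms:
-2, -4, -6
-2, -2
Constant second difference = -2.
Extend forward: -6 − 2 = -8;  6 − 8 = -2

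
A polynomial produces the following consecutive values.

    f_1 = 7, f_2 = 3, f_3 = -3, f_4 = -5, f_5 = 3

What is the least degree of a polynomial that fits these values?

-4, -6, -2, 8
-2, 4, 10
6, 6
The third differences are constant, so the polynomial has degree 3.

3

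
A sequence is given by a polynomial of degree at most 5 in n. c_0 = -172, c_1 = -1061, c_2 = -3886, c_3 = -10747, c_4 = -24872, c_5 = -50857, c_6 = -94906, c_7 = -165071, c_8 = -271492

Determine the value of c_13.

-889  -2825  -6861  -14125  -25985  -44049  -70165  -106421
-1936  -4036  -7264  -11860  -18064  -26116  -36256
-2100  -3228  -4596  -6204  -8052  -10140
-1128  -1368  -1608  -1848  -2088
-240  -240  -240  -240
Fifth differences constant at -240.
-2088 − 240 = -2328;  -10140 − 2328 = -12468;  -36256 − 12468 = -48724;  -106421 − 48724 = -155145;  -271492 − 155145 = -426637
-2328 − 240 = -2568;  -12468 − 2568 = -15036;  -48724 − 15036 = -63760;  -155145 − 63760 = -218905;  -426637 − 218905 = -645542
-2568 − 240 = -2808;  -15036 − 2808 = -17844;  -63760 − 17844 = -81604;  -218905 − 81604 = -300509;  -645542 − 300509 = -946051
-2808 − 240 = -3048;  -17844 − 3048 = -20892;  -81604 − 20892 = -102496;  -300509 − 102496 = -403005;  -946051 − 403005 = -1349056
-3048 − 240 = -3288;  -20892 − 3288 = -24180;  -102496 − 24180 = -126676;  -403005 − 126676 = -529681;  -1349056 − 529681 = -1878737

-1878737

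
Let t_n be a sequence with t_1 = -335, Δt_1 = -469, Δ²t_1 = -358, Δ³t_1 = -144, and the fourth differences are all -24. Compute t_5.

Build the table forward from the leading diagonal:
Fourth differences: -24, -24, -24, -24, -24
Third differences: -144, -168, -192, -216, -240
Second differences: -358, -502, -670, -862, -1078
First differences: -469, -827, -1329, -1999, -2861
t: -335, -804, -1631, -2960, -4959

-4959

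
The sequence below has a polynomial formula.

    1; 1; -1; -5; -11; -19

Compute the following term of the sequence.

-29

0 , -2 , -4 , -6 , -8
-2 , -2 , -2 , -2
Second differences constant at -2.
-8 − 2 = -10;  -19 − 10 = -29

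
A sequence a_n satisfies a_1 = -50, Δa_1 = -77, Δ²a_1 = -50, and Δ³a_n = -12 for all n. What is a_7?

-1502

Build the table forward from the leading diagonal:
Third differences: -12, -12, -12, -12, -12, -12, -12
Second differences: -50, -62, -74, -86, -98, -110, -122
First differences: -77, -127, -189, -263, -349, -447, -557
a: -50, -127, -254, -443, -706, -1055, -1502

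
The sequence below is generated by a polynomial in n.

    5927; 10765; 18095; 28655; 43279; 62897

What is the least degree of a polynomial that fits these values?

4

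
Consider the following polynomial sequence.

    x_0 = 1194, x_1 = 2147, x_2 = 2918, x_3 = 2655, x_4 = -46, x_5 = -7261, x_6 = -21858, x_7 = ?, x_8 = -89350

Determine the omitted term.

Using the first 7 terms:
Δ: 953, 771, -263, -2701, -7215, -14597
Δ²: -182, -1034, -2438, -4514, -7382
Δ³: -852, -1404, -2076, -2868
Δ⁴: -552, -672, -792
Δ⁵: -120, -120
Constant fifth difference = -120.
Extend forward: -792 − 120 = -912;  -2868 − 912 = -3780;  -7382 − 3780 = -11162;  -14597 − 11162 = -25759;  -21858 − 25759 = -47617

-47617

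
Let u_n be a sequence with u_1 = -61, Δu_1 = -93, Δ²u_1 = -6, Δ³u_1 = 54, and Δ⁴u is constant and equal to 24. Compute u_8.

1892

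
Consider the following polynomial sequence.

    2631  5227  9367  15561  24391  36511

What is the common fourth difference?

72

Δ: 2596, 4140, 6194, 8830, 12120
Δ²: 1544, 2054, 2636, 3290
Δ³: 510, 582, 654
Δ⁴: 72, 72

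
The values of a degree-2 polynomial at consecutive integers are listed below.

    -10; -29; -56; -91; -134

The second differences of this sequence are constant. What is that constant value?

-8

First differences: -19, -27, -35, -43
Second differences: -8, -8, -8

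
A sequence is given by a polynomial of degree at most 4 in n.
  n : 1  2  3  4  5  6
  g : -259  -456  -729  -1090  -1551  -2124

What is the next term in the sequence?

Δ: -197, -273, -361, -461, -573
Δ²: -76, -88, -100, -112
Δ³: -12, -12, -12
Constant third difference = -12, so extend:
-112 − 12 = -124;  -573 − 124 = -697;  -2124 − 697 = -2821

-2821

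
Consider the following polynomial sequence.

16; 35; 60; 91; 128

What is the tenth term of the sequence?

19, 25, 31, 37
6, 6, 6
The second differences are constant (6).
37 + 6 = 43;  128 + 43 = 171
43 + 6 = 49;  171 + 49 = 220
49 + 6 = 55;  220 + 55 = 275
55 + 6 = 61;  275 + 61 = 336
61 + 6 = 67;  336 + 67 = 403

403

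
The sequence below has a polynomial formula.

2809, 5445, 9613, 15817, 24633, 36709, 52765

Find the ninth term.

First differences: 2636  4168  6204  8816  12076  16056
Second differences: 1532  2036  2612  3260  3980
Third differences: 504  576  648  720
Fourth differences: 72  72  72
Fourth differences constant at 72.
720 + 72 = 792;  3980 + 792 = 4772;  16056 + 4772 = 20828;  52765 + 20828 = 73593
792 + 72 = 864;  4772 + 864 = 5636;  20828 + 5636 = 26464;  73593 + 26464 = 100057

100057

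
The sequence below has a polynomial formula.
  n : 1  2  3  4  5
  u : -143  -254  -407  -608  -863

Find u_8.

-111, -153, -201, -255
-42, -48, -54
-6, -6
Third differences constant at -6.
-54 − 6 = -60;  -255 − 60 = -315;  -863 − 315 = -1178
-60 − 6 = -66;  -315 − 66 = -381;  -1178 − 381 = -1559
-66 − 6 = -72;  -381 − 72 = -453;  -1559 − 453 = -2012

-2012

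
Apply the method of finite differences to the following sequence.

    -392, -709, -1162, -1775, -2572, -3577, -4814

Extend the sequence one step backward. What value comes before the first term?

-317, -453, -613, -797, -1005, -1237
-136, -160, -184, -208, -232
-24, -24, -24, -24
The third differences are constant at -24.
Work back: -136 + 24 = -112;  -317 + 112 = -205;  -392 + 205 = -187

-187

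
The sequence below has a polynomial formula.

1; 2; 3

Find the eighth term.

First differences: 1, 1
Constant first difference = 1, so extend:
3 + 1 = 4
4 + 1 = 5
5 + 1 = 6
6 + 1 = 7
7 + 1 = 8

8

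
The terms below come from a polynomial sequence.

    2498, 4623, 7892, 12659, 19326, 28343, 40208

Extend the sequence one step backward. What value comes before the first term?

1211

2125, 3269, 4767, 6667, 9017, 11865
1144, 1498, 1900, 2350, 2848
354, 402, 450, 498
48, 48, 48
The fourth differences are constant at 48.
Work back: 354 − 48 = 306;  1144 − 306 = 838;  2125 − 838 = 1287;  2498 − 1287 = 1211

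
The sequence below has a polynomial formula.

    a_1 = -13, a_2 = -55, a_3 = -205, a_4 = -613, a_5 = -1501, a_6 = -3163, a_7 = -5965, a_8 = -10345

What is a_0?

-1

D1: -42, -150, -408, -888, -1662, -2802, -4380
D2: -108, -258, -480, -774, -1140, -1578
D3: -150, -222, -294, -366, -438
D4: -72, -72, -72, -72
The fourth differences are constant at -72.
Work back: -150 + 72 = -78;  -108 + 78 = -30;  -42 + 30 = -12;  -13 + 12 = -1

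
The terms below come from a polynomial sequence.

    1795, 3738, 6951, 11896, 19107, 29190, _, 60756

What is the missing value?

Using the first 6 terms:
D1: 1943  3213  4945  7211  10083
D2: 1270  1732  2266  2872
D3: 462  534  606
D4: 72  72
Constant fourth difference = 72.
Extend forward: 606 + 72 = 678;  2872 + 678 = 3550;  10083 + 3550 = 13633;  29190 + 13633 = 42823

42823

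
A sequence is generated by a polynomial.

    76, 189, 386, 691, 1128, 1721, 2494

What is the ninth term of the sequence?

4676

D1: 113, 197, 305, 437, 593, 773
D2: 84, 108, 132, 156, 180
D3: 24, 24, 24, 24
Third differences constant at 24.
180 + 24 = 204;  773 + 204 = 977;  2494 + 977 = 3471
204 + 24 = 228;  977 + 228 = 1205;  3471 + 1205 = 4676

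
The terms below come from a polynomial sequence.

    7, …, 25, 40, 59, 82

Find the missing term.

Using the last 4 terms:
15  19  23
4  4
Constant second difference = 4.
Extend backward: 15 − 4 = 11;  25 − 11 = 14

14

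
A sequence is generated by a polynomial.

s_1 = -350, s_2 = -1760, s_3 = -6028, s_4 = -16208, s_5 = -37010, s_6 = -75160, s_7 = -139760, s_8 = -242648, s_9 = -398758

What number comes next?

D1: -1410, -4268, -10180, -20802, -38150, -64600, -102888, -156110
D2: -2858, -5912, -10622, -17348, -26450, -38288, -53222
D3: -3054, -4710, -6726, -9102, -11838, -14934
D4: -1656, -2016, -2376, -2736, -3096
D5: -360, -360, -360, -360
Constant fifth difference = -360, so extend:
-3096 − 360 = -3456;  -14934 − 3456 = -18390;  -53222 − 18390 = -71612;  -156110 − 71612 = -227722;  -398758 − 227722 = -626480

-626480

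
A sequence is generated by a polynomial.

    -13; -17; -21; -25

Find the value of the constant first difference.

D1: -4, -4, -4

-4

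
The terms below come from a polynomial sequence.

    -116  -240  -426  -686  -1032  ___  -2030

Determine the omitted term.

Using the first 5 terms:
Δ: -124  -186  -260  -346
Δ²: -62  -74  -86
Δ³: -12  -12
Constant third difference = -12.
Extend forward: -86 − 12 = -98;  -346 − 98 = -444;  -1032 − 444 = -1476

-1476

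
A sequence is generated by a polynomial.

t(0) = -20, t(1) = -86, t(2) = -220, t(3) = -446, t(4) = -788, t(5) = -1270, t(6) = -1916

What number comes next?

-2750

D1: -66 , -134 , -226 , -342 , -482 , -646
D2: -68 , -92 , -116 , -140 , -164
D3: -24 , -24 , -24 , -24
Third differences constant at -24.
-164 − 24 = -188;  -646 − 188 = -834;  -1916 − 834 = -2750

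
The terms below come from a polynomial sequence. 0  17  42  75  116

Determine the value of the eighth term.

First differences: 17  25  33  41
Second differences: 8  8  8
Constant second difference = 8, so extend:
41 + 8 = 49;  116 + 49 = 165
49 + 8 = 57;  165 + 57 = 222
57 + 8 = 65;  222 + 65 = 287

287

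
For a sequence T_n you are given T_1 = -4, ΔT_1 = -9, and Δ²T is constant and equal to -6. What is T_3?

-28

Build the table forward from the leading diagonal:
Δ²: -6, -6, -6
Δ: -9, -15, -21
T: -4, -13, -28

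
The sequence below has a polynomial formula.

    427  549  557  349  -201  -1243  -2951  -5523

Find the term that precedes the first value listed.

269

Δ: 122, 8, -208, -550, -1042, -1708, -2572
Δ²: -114, -216, -342, -492, -666, -864
Δ³: -102, -126, -150, -174, -198
Δ⁴: -24, -24, -24, -24
The fourth differences are constant at -24.
Work back: -102 + 24 = -78;  -114 + 78 = -36;  122 + 36 = 158;  427 − 158 = 269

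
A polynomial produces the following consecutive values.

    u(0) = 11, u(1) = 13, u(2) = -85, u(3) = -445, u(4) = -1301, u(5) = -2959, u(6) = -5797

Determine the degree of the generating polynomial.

2, -98, -360, -856, -1658, -2838
-100, -262, -496, -802, -1180
-162, -234, -306, -378
-72, -72, -72
The fourth differences are constant, so the polynomial has degree 4.

4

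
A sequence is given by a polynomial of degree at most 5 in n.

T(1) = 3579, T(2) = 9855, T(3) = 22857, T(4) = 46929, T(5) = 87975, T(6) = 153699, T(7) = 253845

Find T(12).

1784985

First differences: 6276, 13002, 24072, 41046, 65724, 100146
Second differences: 6726, 11070, 16974, 24678, 34422
Third differences: 4344, 5904, 7704, 9744
Fourth differences: 1560, 1800, 2040
Fifth differences: 240, 240
Constant fifth difference = 240, so extend:
2040 + 240 = 2280;  9744 + 2280 = 12024;  34422 + 12024 = 46446;  100146 + 46446 = 146592;  253845 + 146592 = 400437
2280 + 240 = 2520;  12024 + 2520 = 14544;  46446 + 14544 = 60990;  146592 + 60990 = 207582;  400437 + 207582 = 608019
2520 + 240 = 2760;  14544 + 2760 = 17304;  60990 + 17304 = 78294;  207582 + 78294 = 285876;  608019 + 285876 = 893895
2760 + 240 = 3000;  17304 + 3000 = 20304;  78294 + 20304 = 98598;  285876 + 98598 = 384474;  893895 + 384474 = 1278369
3000 + 240 = 3240;  20304 + 3240 = 23544;  98598 + 23544 = 122142;  384474 + 122142 = 506616;  1278369 + 506616 = 1784985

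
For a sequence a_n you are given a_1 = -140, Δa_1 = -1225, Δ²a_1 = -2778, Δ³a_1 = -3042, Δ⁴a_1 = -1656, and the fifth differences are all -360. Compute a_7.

-137000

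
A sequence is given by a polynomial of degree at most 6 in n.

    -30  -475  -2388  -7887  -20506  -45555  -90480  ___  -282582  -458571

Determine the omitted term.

-165223

Using the first 7 terms:
First differences: -445, -1913, -5499, -12619, -25049, -44925
Second differences: -1468, -3586, -7120, -12430, -19876
Third differences: -2118, -3534, -5310, -7446
Fourth differences: -1416, -1776, -2136
Fifth differences: -360, -360
Constant fifth difference = -360.
Extend forward: -2136 − 360 = -2496;  -7446 − 2496 = -9942;  -19876 − 9942 = -29818;  -44925 − 29818 = -74743;  -90480 − 74743 = -165223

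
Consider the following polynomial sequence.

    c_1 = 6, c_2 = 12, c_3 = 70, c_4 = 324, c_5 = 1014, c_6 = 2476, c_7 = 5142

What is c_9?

First differences: 6, 58, 254, 690, 1462, 2666
Second differences: 52, 196, 436, 772, 1204
Third differences: 144, 240, 336, 432
Fourth differences: 96, 96, 96
The fourth differences are constant (96).
432 + 96 = 528;  1204 + 528 = 1732;  2666 + 1732 = 4398;  5142 + 4398 = 9540
528 + 96 = 624;  1732 + 624 = 2356;  4398 + 2356 = 6754;  9540 + 6754 = 16294

16294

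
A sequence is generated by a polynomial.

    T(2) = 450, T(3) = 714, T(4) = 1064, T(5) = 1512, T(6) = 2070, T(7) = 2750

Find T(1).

260

D1: 264  350  448  558  680
D2: 86  98  110  122
D3: 12  12  12
The third differences are constant at 12.
Work back: 86 − 12 = 74;  264 − 74 = 190;  450 − 190 = 260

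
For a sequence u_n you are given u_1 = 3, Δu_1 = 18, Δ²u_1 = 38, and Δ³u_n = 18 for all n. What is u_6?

Build the table forward from the leading diagonal:
D3: 18, 18, 18, 18, 18, 18
D2: 38, 56, 74, 92, 110, 128
D1: 18, 56, 112, 186, 278, 388
u: 3, 21, 77, 189, 375, 653

653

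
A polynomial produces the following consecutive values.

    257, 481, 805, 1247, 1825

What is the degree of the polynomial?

3

D1: 224, 324, 442, 578
D2: 100, 118, 136
D3: 18, 18
The third differences are constant, so the polynomial has degree 3.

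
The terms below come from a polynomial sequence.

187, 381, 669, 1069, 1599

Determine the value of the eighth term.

194 , 288 , 400 , 530
94 , 112 , 130
18 , 18
Third differences constant at 18.
130 + 18 = 148;  530 + 148 = 678;  1599 + 678 = 2277
148 + 18 = 166;  678 + 166 = 844;  2277 + 844 = 3121
166 + 18 = 184;  844 + 184 = 1028;  3121 + 1028 = 4149

4149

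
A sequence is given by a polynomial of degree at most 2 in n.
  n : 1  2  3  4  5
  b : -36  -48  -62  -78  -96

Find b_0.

-26

First differences: -12, -14, -16, -18
Second differences: -2, -2, -2
The second differences are constant at -2.
Work back: -12 + 2 = -10;  -36 + 10 = -26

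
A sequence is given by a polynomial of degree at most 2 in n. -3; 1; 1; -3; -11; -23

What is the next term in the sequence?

-39

4, 0, -4, -8, -12
-4, -4, -4, -4
Constant second difference = -4, so extend:
-12 − 4 = -16;  -23 − 16 = -39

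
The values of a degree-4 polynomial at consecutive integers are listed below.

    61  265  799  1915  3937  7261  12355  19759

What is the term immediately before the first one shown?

7

First differences: 204, 534, 1116, 2022, 3324, 5094, 7404
Second differences: 330, 582, 906, 1302, 1770, 2310
Third differences: 252, 324, 396, 468, 540
Fourth differences: 72, 72, 72, 72
The fourth differences are constant at 72.
Work back: 252 − 72 = 180;  330 − 180 = 150;  204 − 150 = 54;  61 − 54 = 7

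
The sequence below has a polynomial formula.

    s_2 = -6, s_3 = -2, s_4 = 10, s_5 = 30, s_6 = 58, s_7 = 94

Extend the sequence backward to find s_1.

-2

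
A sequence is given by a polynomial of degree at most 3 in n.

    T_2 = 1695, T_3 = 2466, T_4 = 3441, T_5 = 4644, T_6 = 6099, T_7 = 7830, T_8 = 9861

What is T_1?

1104

771  975  1203  1455  1731  2031
204  228  252  276  300
24  24  24  24
The third differences are constant at 24.
Work back: 204 − 24 = 180;  771 − 180 = 591;  1695 − 591 = 1104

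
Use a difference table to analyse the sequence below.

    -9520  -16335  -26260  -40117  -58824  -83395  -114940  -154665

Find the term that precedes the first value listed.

-5089

-6815  -9925  -13857  -18707  -24571  -31545  -39725
-3110  -3932  -4850  -5864  -6974  -8180
-822  -918  -1014  -1110  -1206
-96  -96  -96  -96
The fourth differences are constant at -96.
Work back: -822 + 96 = -726;  -3110 + 726 = -2384;  -6815 + 2384 = -4431;  -9520 + 4431 = -5089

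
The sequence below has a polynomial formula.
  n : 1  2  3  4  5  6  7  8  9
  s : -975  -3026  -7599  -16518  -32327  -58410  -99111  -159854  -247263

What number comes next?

D1: -2051 , -4573 , -8919 , -15809 , -26083 , -40701 , -60743 , -87409
D2: -2522 , -4346 , -6890 , -10274 , -14618 , -20042 , -26666
D3: -1824 , -2544 , -3384 , -4344 , -5424 , -6624
D4: -720 , -840 , -960 , -1080 , -1200
D5: -120 , -120 , -120 , -120
Fifth differences constant at -120.
-1200 − 120 = -1320;  -6624 − 1320 = -7944;  -26666 − 7944 = -34610;  -87409 − 34610 = -122019;  -247263 − 122019 = -369282

-369282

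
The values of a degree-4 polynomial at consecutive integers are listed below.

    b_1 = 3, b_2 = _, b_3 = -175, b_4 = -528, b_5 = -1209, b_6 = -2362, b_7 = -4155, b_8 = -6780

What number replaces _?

-30

Using the last 6 terms:
Δ: -353, -681, -1153, -1793, -2625
Δ²: -328, -472, -640, -832
Δ³: -144, -168, -192
Δ⁴: -24, -24
Constant fourth difference = -24.
Extend backward: -144 + 24 = -120;  -328 + 120 = -208;  -353 + 208 = -145;  -175 + 145 = -30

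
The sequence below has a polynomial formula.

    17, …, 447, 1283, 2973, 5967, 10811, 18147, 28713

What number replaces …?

Using the last 7 terms:
Δ: 836  1690  2994  4844  7336  10566
Δ²: 854  1304  1850  2492  3230
Δ³: 450  546  642  738
Δ⁴: 96  96  96
Constant fourth difference = 96.
Extend backward: 450 − 96 = 354;  854 − 354 = 500;  836 − 500 = 336;  447 − 336 = 111

111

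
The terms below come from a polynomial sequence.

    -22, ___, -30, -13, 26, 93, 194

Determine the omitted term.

-31

Using the last 5 terms:
First differences: 17  39  67  101
Second differences: 22  28  34
Third differences: 6  6
Constant third difference = 6.
Extend backward: 22 − 6 = 16;  17 − 16 = 1;  -30 − 1 = -31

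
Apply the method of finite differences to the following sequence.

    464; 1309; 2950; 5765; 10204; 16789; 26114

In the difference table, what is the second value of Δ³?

D1: 845, 1641, 2815, 4439, 6585, 9325
D2: 796, 1174, 1624, 2146, 2740
D3: 378, 450, 522, 594
D4: 72, 72, 72

450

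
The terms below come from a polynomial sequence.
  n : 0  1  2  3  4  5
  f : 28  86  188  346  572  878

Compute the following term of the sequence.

First differences: 58, 102, 158, 226, 306
Second differences: 44, 56, 68, 80
Third differences: 12, 12, 12
Third differences constant at 12.
80 + 12 = 92;  306 + 92 = 398;  878 + 398 = 1276

1276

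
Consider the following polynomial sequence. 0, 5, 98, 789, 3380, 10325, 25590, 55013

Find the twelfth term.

D1: 5  93  691  2591  6945  15265  29423
D2: 88  598  1900  4354  8320  14158
D3: 510  1302  2454  3966  5838
D4: 792  1152  1512  1872
D5: 360  360  360
The fifth differences are constant (360).
1872 + 360 = 2232;  5838 + 2232 = 8070;  14158 + 8070 = 22228;  29423 + 22228 = 51651;  55013 + 51651 = 106664
2232 + 360 = 2592;  8070 + 2592 = 10662;  22228 + 10662 = 32890;  51651 + 32890 = 84541;  106664 + 84541 = 191205
2592 + 360 = 2952;  10662 + 2952 = 13614;  32890 + 13614 = 46504;  84541 + 46504 = 131045;  191205 + 131045 = 322250
2952 + 360 = 3312;  13614 + 3312 = 16926;  46504 + 16926 = 63430;  131045 + 63430 = 194475;  322250 + 194475 = 516725

516725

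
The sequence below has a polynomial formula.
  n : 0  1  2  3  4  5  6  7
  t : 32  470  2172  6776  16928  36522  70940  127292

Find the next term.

First differences: 438  1702  4604  10152  19594  34418  56352
Second differences: 1264  2902  5548  9442  14824  21934
Third differences: 1638  2646  3894  5382  7110
Fourth differences: 1008  1248  1488  1728
Fifth differences: 240  240  240
Fifth differences constant at 240.
1728 + 240 = 1968;  7110 + 1968 = 9078;  21934 + 9078 = 31012;  56352 + 31012 = 87364;  127292 + 87364 = 214656

214656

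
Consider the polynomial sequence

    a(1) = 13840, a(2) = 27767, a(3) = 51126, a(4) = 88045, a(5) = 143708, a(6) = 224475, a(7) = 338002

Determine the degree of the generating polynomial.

D1: 13927, 23359, 36919, 55663, 80767, 113527
D2: 9432, 13560, 18744, 25104, 32760
D3: 4128, 5184, 6360, 7656
D4: 1056, 1176, 1296
D5: 120, 120
The fifth differences are constant, so the polynomial has degree 5.

5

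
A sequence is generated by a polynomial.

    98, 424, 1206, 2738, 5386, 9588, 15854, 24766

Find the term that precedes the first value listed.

326, 782, 1532, 2648, 4202, 6266, 8912
456, 750, 1116, 1554, 2064, 2646
294, 366, 438, 510, 582
72, 72, 72, 72
The fourth differences are constant at 72.
Work back: 294 − 72 = 222;  456 − 222 = 234;  326 − 234 = 92;  98 − 92 = 6

6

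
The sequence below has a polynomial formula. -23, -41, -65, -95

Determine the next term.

-131

Δ: -18, -24, -30
Δ²: -6, -6
Constant second difference = -6, so extend:
-30 − 6 = -36;  -95 − 36 = -131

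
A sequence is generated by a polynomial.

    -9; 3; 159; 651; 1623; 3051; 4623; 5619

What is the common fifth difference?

-120

D1: 12, 156, 492, 972, 1428, 1572, 996
D2: 144, 336, 480, 456, 144, -576
D3: 192, 144, -24, -312, -720
D4: -48, -168, -288, -408
D5: -120, -120, -120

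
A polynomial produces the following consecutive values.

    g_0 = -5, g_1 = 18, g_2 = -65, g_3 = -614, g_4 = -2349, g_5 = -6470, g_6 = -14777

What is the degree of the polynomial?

Δ: 23, -83, -549, -1735, -4121, -8307
Δ²: -106, -466, -1186, -2386, -4186
Δ³: -360, -720, -1200, -1800
Δ⁴: -360, -480, -600
Δ⁵: -120, -120
The fifth differences are constant, so the polynomial has degree 5.

5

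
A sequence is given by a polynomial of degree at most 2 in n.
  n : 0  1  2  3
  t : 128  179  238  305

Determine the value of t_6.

Δ: 51  59  67
Δ²: 8  8
Constant second difference = 8, so extend:
67 + 8 = 75;  305 + 75 = 380
75 + 8 = 83;  380 + 83 = 463
83 + 8 = 91;  463 + 91 = 554

554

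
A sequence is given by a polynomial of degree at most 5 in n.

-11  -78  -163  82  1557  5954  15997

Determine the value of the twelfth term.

348722

D1: -67, -85, 245, 1475, 4397, 10043
D2: -18, 330, 1230, 2922, 5646
D3: 348, 900, 1692, 2724
D4: 552, 792, 1032
D5: 240, 240
Constant fifth difference = 240, so extend:
1032 + 240 = 1272;  2724 + 1272 = 3996;  5646 + 3996 = 9642;  10043 + 9642 = 19685;  15997 + 19685 = 35682
1272 + 240 = 1512;  3996 + 1512 = 5508;  9642 + 5508 = 15150;  19685 + 15150 = 34835;  35682 + 34835 = 70517
1512 + 240 = 1752;  5508 + 1752 = 7260;  15150 + 7260 = 22410;  34835 + 22410 = 57245;  70517 + 57245 = 127762
1752 + 240 = 1992;  7260 + 1992 = 9252;  22410 + 9252 = 31662;  57245 + 31662 = 88907;  127762 + 88907 = 216669
1992 + 240 = 2232;  9252 + 2232 = 11484;  31662 + 11484 = 43146;  88907 + 43146 = 132053;  216669 + 132053 = 348722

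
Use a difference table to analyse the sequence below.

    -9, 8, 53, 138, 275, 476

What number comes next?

753

D1: 17, 45, 85, 137, 201
D2: 28, 40, 52, 64
D3: 12, 12, 12
The third differences are constant (12).
64 + 12 = 76;  201 + 76 = 277;  476 + 277 = 753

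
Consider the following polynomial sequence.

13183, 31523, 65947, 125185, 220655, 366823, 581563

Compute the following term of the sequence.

18340 , 34424 , 59238 , 95470 , 146168 , 214740
16084 , 24814 , 36232 , 50698 , 68572
8730 , 11418 , 14466 , 17874
2688 , 3048 , 3408
360 , 360
Constant fifth difference = 360, so extend:
3408 + 360 = 3768;  17874 + 3768 = 21642;  68572 + 21642 = 90214;  214740 + 90214 = 304954;  581563 + 304954 = 886517

886517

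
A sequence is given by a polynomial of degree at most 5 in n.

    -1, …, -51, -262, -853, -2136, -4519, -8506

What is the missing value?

-4

Using the last 6 terms:
D1: -211, -591, -1283, -2383, -3987
D2: -380, -692, -1100, -1604
D3: -312, -408, -504
D4: -96, -96
Constant fourth difference = -96.
Extend backward: -312 + 96 = -216;  -380 + 216 = -164;  -211 + 164 = -47;  -51 + 47 = -4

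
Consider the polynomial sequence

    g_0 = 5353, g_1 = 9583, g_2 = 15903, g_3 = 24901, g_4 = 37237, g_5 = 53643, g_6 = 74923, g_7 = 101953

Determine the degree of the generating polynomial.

4

D1: 4230, 6320, 8998, 12336, 16406, 21280, 27030
D2: 2090, 2678, 3338, 4070, 4874, 5750
D3: 588, 660, 732, 804, 876
D4: 72, 72, 72, 72
The fourth differences are constant, so the polynomial has degree 4.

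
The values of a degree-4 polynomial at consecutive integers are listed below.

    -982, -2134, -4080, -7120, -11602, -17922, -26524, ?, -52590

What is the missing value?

Using the first 7 terms:
Δ: -1152  -1946  -3040  -4482  -6320  -8602
Δ²: -794  -1094  -1442  -1838  -2282
Δ³: -300  -348  -396  -444
Δ⁴: -48  -48  -48
Constant fourth difference = -48.
Extend forward: -444 − 48 = -492;  -2282 − 492 = -2774;  -8602 − 2774 = -11376;  -26524 − 11376 = -37900

-37900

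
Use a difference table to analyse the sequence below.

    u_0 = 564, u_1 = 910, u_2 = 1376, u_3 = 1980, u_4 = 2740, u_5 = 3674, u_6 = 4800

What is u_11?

346, 466, 604, 760, 934, 1126
120, 138, 156, 174, 192
18, 18, 18, 18
Constant third difference = 18, so extend:
192 + 18 = 210;  1126 + 210 = 1336;  4800 + 1336 = 6136
210 + 18 = 228;  1336 + 228 = 1564;  6136 + 1564 = 7700
228 + 18 = 246;  1564 + 246 = 1810;  7700 + 1810 = 9510
246 + 18 = 264;  1810 + 264 = 2074;  9510 + 2074 = 11584
264 + 18 = 282;  2074 + 282 = 2356;  11584 + 2356 = 13940

13940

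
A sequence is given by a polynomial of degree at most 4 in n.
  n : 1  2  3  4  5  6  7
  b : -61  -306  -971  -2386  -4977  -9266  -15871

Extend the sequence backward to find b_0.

-2

D1: -245  -665  -1415  -2591  -4289  -6605
D2: -420  -750  -1176  -1698  -2316
D3: -330  -426  -522  -618
D4: -96  -96  -96
The fourth differences are constant at -96.
Work back: -330 + 96 = -234;  -420 + 234 = -186;  -245 + 186 = -59;  -61 + 59 = -2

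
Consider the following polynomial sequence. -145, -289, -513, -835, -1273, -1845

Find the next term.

-2569

D1: -144, -224, -322, -438, -572
D2: -80, -98, -116, -134
D3: -18, -18, -18
The third differences are constant (-18).
-134 − 18 = -152;  -572 − 152 = -724;  -1845 − 724 = -2569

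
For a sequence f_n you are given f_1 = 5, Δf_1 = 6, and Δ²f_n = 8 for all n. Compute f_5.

Build the table forward from the leading diagonal:
Δ²: 8, 8, 8, 8, 8
Δ: 6, 14, 22, 30, 38
f: 5, 11, 25, 47, 77

77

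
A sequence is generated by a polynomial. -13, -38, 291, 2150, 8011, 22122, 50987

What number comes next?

103846

Δ: -25  329  1859  5861  14111  28865
Δ²: 354  1530  4002  8250  14754
Δ³: 1176  2472  4248  6504
Δ⁴: 1296  1776  2256
Δ⁵: 480  480
Fifth differences constant at 480.
2256 + 480 = 2736;  6504 + 2736 = 9240;  14754 + 9240 = 23994;  28865 + 23994 = 52859;  50987 + 52859 = 103846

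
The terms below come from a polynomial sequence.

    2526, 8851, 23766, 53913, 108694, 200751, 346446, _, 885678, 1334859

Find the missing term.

Using the first 7 terms:
Δ: 6325  14915  30147  54781  92057  145695
Δ²: 8590  15232  24634  37276  53638
Δ³: 6642  9402  12642  16362
Δ⁴: 2760  3240  3720
Δ⁵: 480  480
Constant fifth difference = 480.
Extend forward: 3720 + 480 = 4200;  16362 + 4200 = 20562;  53638 + 20562 = 74200;  145695 + 74200 = 219895;  346446 + 219895 = 566341

566341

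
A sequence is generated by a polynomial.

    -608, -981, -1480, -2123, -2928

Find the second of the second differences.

-144

First differences: -373, -499, -643, -805
Second differences: -126, -144, -162
Third differences: -18, -18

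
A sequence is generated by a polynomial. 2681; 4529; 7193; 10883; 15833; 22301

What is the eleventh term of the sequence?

88121

D1: 1848 , 2664 , 3690 , 4950 , 6468
D2: 816 , 1026 , 1260 , 1518
D3: 210 , 234 , 258
D4: 24 , 24
The fourth differences are constant (24).
258 + 24 = 282;  1518 + 282 = 1800;  6468 + 1800 = 8268;  22301 + 8268 = 30569
282 + 24 = 306;  1800 + 306 = 2106;  8268 + 2106 = 10374;  30569 + 10374 = 40943
306 + 24 = 330;  2106 + 330 = 2436;  10374 + 2436 = 12810;  40943 + 12810 = 53753
330 + 24 = 354;  2436 + 354 = 2790;  12810 + 2790 = 15600;  53753 + 15600 = 69353
354 + 24 = 378;  2790 + 378 = 3168;  15600 + 3168 = 18768;  69353 + 18768 = 88121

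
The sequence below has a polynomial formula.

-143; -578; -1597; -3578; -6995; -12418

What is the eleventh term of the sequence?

-435 , -1019 , -1981 , -3417 , -5423
-584 , -962 , -1436 , -2006
-378 , -474 , -570
-96 , -96
Constant fourth difference = -96, so extend:
-570 − 96 = -666;  -2006 − 666 = -2672;  -5423 − 2672 = -8095;  -12418 − 8095 = -20513
-666 − 96 = -762;  -2672 − 762 = -3434;  -8095 − 3434 = -11529;  -20513 − 11529 = -32042
-762 − 96 = -858;  -3434 − 858 = -4292;  -11529 − 4292 = -15821;  -32042 − 15821 = -47863
-858 − 96 = -954;  -4292 − 954 = -5246;  -15821 − 5246 = -21067;  -47863 − 21067 = -68930
-954 − 96 = -1050;  -5246 − 1050 = -6296;  -21067 − 6296 = -27363;  -68930 − 27363 = -96293

-96293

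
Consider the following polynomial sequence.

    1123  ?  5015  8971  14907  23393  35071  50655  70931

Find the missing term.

Using the last 7 terms:
Δ: 3956  5936  8486  11678  15584  20276
Δ²: 1980  2550  3192  3906  4692
Δ³: 570  642  714  786
Δ⁴: 72  72  72
Constant fourth difference = 72.
Extend backward: 570 − 72 = 498;  1980 − 498 = 1482;  3956 − 1482 = 2474;  5015 − 2474 = 2541

2541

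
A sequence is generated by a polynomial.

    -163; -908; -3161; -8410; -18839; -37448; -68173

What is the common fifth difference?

-120

First differences: -745, -2253, -5249, -10429, -18609, -30725
Second differences: -1508, -2996, -5180, -8180, -12116
Third differences: -1488, -2184, -3000, -3936
Fourth differences: -696, -816, -936
Fifth differences: -120, -120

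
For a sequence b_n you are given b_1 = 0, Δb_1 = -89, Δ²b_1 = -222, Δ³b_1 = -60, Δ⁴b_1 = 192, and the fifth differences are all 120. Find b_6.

Build the table forward from the leading diagonal:
D5: 120  120  120  120  120  120
D4: 192  312  432  552  672  792
D3: -60  132  444  876  1428  2100
D2: -222  -282  -150  294  1170  2598
D1: -89  -311  -593  -743  -449  721
b: 0  -89  -400  -993  -1736  -2185

-2185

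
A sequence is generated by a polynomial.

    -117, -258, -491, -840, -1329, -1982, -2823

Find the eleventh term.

-141  -233  -349  -489  -653  -841
-92  -116  -140  -164  -188
-24  -24  -24  -24
Constant third difference = -24, so extend:
-188 − 24 = -212;  -841 − 212 = -1053;  -2823 − 1053 = -3876
-212 − 24 = -236;  -1053 − 236 = -1289;  -3876 − 1289 = -5165
-236 − 24 = -260;  -1289 − 260 = -1549;  -5165 − 1549 = -6714
-260 − 24 = -284;  -1549 − 284 = -1833;  -6714 − 1833 = -8547

-8547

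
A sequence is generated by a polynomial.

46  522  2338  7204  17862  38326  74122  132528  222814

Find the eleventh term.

547506

First differences: 476, 1816, 4866, 10658, 20464, 35796, 58406, 90286
Second differences: 1340, 3050, 5792, 9806, 15332, 22610, 31880
Third differences: 1710, 2742, 4014, 5526, 7278, 9270
Fourth differences: 1032, 1272, 1512, 1752, 1992
Fifth differences: 240, 240, 240, 240
Fifth differences constant at 240.
1992 + 240 = 2232;  9270 + 2232 = 11502;  31880 + 11502 = 43382;  90286 + 43382 = 133668;  222814 + 133668 = 356482
2232 + 240 = 2472;  11502 + 2472 = 13974;  43382 + 13974 = 57356;  133668 + 57356 = 191024;  356482 + 191024 = 547506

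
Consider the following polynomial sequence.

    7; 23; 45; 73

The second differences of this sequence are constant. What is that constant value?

6

D1: 16, 22, 28
D2: 6, 6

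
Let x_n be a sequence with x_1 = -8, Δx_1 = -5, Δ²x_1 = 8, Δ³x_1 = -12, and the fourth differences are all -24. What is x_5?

-52

Build the table forward from the leading diagonal:
D4: -24  -24  -24  -24  -24
D3: -12  -36  -60  -84  -108
D2: 8  -4  -40  -100  -184
D1: -5  3  -1  -41  -141
x: -8  -13  -10  -11  -52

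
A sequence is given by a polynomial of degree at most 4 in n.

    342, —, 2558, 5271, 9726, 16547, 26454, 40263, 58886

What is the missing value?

Using the last 7 terms:
First differences: 2713, 4455, 6821, 9907, 13809, 18623
Second differences: 1742, 2366, 3086, 3902, 4814
Third differences: 624, 720, 816, 912
Fourth differences: 96, 96, 96
Constant fourth difference = 96.
Extend backward: 624 − 96 = 528;  1742 − 528 = 1214;  2713 − 1214 = 1499;  2558 − 1499 = 1059

1059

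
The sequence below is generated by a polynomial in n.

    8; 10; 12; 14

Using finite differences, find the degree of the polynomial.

1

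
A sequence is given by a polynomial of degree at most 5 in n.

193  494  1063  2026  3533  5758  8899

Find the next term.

D1: 301 , 569 , 963 , 1507 , 2225 , 3141
D2: 268 , 394 , 544 , 718 , 916
D3: 126 , 150 , 174 , 198
D4: 24 , 24 , 24
Fourth differences constant at 24.
198 + 24 = 222;  916 + 222 = 1138;  3141 + 1138 = 4279;  8899 + 4279 = 13178

13178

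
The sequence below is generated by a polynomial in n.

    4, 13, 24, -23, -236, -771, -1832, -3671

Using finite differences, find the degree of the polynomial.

First differences: 9, 11, -47, -213, -535, -1061, -1839
Second differences: 2, -58, -166, -322, -526, -778
Third differences: -60, -108, -156, -204, -252
Fourth differences: -48, -48, -48, -48
The fourth differences are constant, so the polynomial has degree 4.

4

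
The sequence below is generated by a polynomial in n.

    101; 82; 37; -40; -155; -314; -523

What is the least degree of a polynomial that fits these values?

3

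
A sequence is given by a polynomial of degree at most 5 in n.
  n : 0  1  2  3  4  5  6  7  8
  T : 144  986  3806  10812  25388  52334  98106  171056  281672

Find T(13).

842  2820  7006  14576  26946  45772  72950  110616
1978  4186  7570  12370  18826  27178  37666
2208  3384  4800  6456  8352  10488
1176  1416  1656  1896  2136
240  240  240  240
The fifth differences are constant (240).
2136 + 240 = 2376;  10488 + 2376 = 12864;  37666 + 12864 = 50530;  110616 + 50530 = 161146;  281672 + 161146 = 442818
2376 + 240 = 2616;  12864 + 2616 = 15480;  50530 + 15480 = 66010;  161146 + 66010 = 227156;  442818 + 227156 = 669974
2616 + 240 = 2856;  15480 + 2856 = 18336;  66010 + 18336 = 84346;  227156 + 84346 = 311502;  669974 + 311502 = 981476
2856 + 240 = 3096;  18336 + 3096 = 21432;  84346 + 21432 = 105778;  311502 + 105778 = 417280;  981476 + 417280 = 1398756
3096 + 240 = 3336;  21432 + 3336 = 24768;  105778 + 24768 = 130546;  417280 + 130546 = 547826;  1398756 + 547826 = 1946582

1946582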